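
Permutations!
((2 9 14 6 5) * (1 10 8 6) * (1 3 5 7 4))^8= (1 8 7)(2 3 9 5 14)(4 10 6)= [0, 8, 3, 9, 10, 14, 4, 1, 7, 5, 6, 11, 12, 13, 2]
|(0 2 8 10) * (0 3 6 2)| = |(2 8 10 3 6)| = 5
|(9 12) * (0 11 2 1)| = |(0 11 2 1)(9 12)| = 4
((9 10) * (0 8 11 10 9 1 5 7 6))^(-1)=[6, 10, 2, 3, 4, 1, 7, 5, 0, 9, 11, 8]=(0 6 7 5 1 10 11 8)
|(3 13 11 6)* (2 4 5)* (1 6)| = |(1 6 3 13 11)(2 4 5)| = 15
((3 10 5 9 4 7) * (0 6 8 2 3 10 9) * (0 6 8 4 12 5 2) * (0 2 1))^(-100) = [4, 6, 10, 1, 9, 2, 3, 12, 7, 0, 5, 11, 8] = (0 4 9)(1 6 3)(2 10 5)(7 12 8)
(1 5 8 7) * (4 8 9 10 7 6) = (1 5 9 10 7)(4 8 6) = [0, 5, 2, 3, 8, 9, 4, 1, 6, 10, 7]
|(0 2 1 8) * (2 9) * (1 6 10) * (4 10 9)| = |(0 4 10 1 8)(2 6 9)| = 15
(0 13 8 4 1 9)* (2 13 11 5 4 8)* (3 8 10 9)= (0 11 5 4 1 3 8 10 9)(2 13)= [11, 3, 13, 8, 1, 4, 6, 7, 10, 0, 9, 5, 12, 2]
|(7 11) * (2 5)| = |(2 5)(7 11)| = 2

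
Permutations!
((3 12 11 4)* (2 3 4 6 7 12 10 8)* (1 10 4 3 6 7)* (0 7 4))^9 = [11, 6, 8, 12, 7, 5, 2, 4, 10, 9, 1, 0, 3] = (0 11)(1 6 2 8 10)(3 12)(4 7)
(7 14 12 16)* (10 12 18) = (7 14 18 10 12 16) = [0, 1, 2, 3, 4, 5, 6, 14, 8, 9, 12, 11, 16, 13, 18, 15, 7, 17, 10]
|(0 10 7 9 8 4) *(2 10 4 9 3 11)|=10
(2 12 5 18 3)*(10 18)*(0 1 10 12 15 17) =[1, 10, 15, 2, 4, 12, 6, 7, 8, 9, 18, 11, 5, 13, 14, 17, 16, 0, 3] =(0 1 10 18 3 2 15 17)(5 12)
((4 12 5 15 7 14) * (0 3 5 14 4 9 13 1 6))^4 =(0 7 9)(1 5 12)(3 4 13)(6 15 14) =[7, 5, 2, 4, 13, 12, 15, 9, 8, 0, 10, 11, 1, 3, 6, 14]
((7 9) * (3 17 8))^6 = (17) = [0, 1, 2, 3, 4, 5, 6, 7, 8, 9, 10, 11, 12, 13, 14, 15, 16, 17]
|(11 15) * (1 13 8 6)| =|(1 13 8 6)(11 15)| =4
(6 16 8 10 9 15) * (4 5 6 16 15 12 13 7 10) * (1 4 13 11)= [0, 4, 2, 3, 5, 6, 15, 10, 13, 12, 9, 1, 11, 7, 14, 16, 8]= (1 4 5 6 15 16 8 13 7 10 9 12 11)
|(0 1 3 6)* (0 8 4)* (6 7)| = |(0 1 3 7 6 8 4)| = 7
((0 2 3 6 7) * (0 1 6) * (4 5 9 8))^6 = (4 9)(5 8) = [0, 1, 2, 3, 9, 8, 6, 7, 5, 4]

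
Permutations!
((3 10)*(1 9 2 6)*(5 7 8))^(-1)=(1 6 2 9)(3 10)(5 8 7)=[0, 6, 9, 10, 4, 8, 2, 5, 7, 1, 3]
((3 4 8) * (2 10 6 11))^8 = (11)(3 8 4) = [0, 1, 2, 8, 3, 5, 6, 7, 4, 9, 10, 11]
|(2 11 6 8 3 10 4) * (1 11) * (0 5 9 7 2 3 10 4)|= 10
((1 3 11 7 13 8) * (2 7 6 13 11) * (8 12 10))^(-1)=[0, 8, 3, 1, 4, 5, 11, 2, 10, 9, 12, 7, 13, 6]=(1 8 10 12 13 6 11 7 2 3)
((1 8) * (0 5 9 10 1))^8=(0 9 1)(5 10 8)=[9, 0, 2, 3, 4, 10, 6, 7, 5, 1, 8]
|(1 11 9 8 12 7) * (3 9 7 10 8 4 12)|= 6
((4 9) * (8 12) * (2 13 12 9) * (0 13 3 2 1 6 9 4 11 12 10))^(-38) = (0 13 10)(1 12 6 8 9 4 11) = [13, 12, 2, 3, 11, 5, 8, 7, 9, 4, 0, 1, 6, 10]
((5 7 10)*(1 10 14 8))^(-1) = [0, 8, 2, 3, 4, 10, 6, 5, 14, 9, 1, 11, 12, 13, 7] = (1 8 14 7 5 10)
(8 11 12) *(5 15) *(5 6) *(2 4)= [0, 1, 4, 3, 2, 15, 5, 7, 11, 9, 10, 12, 8, 13, 14, 6]= (2 4)(5 15 6)(8 11 12)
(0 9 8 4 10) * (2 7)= (0 9 8 4 10)(2 7)= [9, 1, 7, 3, 10, 5, 6, 2, 4, 8, 0]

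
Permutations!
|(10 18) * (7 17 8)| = |(7 17 8)(10 18)| = 6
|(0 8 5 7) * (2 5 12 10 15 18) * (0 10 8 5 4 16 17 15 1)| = 30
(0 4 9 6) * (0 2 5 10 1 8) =(0 4 9 6 2 5 10 1 8) =[4, 8, 5, 3, 9, 10, 2, 7, 0, 6, 1]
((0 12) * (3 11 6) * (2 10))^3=(0 12)(2 10)=[12, 1, 10, 3, 4, 5, 6, 7, 8, 9, 2, 11, 0]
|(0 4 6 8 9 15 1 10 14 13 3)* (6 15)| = |(0 4 15 1 10 14 13 3)(6 8 9)| = 24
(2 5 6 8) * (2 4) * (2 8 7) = (2 5 6 7)(4 8) = [0, 1, 5, 3, 8, 6, 7, 2, 4]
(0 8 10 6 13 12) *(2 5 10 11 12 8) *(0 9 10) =(0 2 5)(6 13 8 11 12 9 10) =[2, 1, 5, 3, 4, 0, 13, 7, 11, 10, 6, 12, 9, 8]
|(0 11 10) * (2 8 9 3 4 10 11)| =7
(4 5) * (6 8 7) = (4 5)(6 8 7) = [0, 1, 2, 3, 5, 4, 8, 6, 7]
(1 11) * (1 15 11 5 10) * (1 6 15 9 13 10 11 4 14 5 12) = (1 12)(4 14 5 11 9 13 10 6 15) = [0, 12, 2, 3, 14, 11, 15, 7, 8, 13, 6, 9, 1, 10, 5, 4]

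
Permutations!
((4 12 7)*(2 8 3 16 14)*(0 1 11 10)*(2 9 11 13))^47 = (0 2 16 11 1 8 14 10 13 3 9)(4 7 12) = [2, 8, 16, 9, 7, 5, 6, 12, 14, 0, 13, 1, 4, 3, 10, 15, 11]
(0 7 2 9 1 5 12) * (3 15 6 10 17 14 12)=[7, 5, 9, 15, 4, 3, 10, 2, 8, 1, 17, 11, 0, 13, 12, 6, 16, 14]=(0 7 2 9 1 5 3 15 6 10 17 14 12)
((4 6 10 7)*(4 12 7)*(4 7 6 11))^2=(6 7)(10 12)=[0, 1, 2, 3, 4, 5, 7, 6, 8, 9, 12, 11, 10]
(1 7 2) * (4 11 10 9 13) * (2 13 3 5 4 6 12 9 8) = [0, 7, 1, 5, 11, 4, 12, 13, 2, 3, 8, 10, 9, 6] = (1 7 13 6 12 9 3 5 4 11 10 8 2)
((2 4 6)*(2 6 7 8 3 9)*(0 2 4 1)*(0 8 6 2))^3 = (1 9 6 8 4 2 3 7) = [0, 9, 3, 7, 2, 5, 8, 1, 4, 6]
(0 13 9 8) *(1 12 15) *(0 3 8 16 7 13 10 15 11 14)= (0 10 15 1 12 11 14)(3 8)(7 13 9 16)= [10, 12, 2, 8, 4, 5, 6, 13, 3, 16, 15, 14, 11, 9, 0, 1, 7]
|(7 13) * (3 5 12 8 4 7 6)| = 8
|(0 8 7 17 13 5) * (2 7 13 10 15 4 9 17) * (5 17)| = 18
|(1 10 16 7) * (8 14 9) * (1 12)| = 15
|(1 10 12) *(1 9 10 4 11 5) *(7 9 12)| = 12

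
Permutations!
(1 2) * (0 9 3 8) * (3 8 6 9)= (0 3 6 9 8)(1 2)= [3, 2, 1, 6, 4, 5, 9, 7, 0, 8]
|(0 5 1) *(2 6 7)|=3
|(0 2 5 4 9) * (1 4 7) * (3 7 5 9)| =12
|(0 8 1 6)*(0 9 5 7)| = 7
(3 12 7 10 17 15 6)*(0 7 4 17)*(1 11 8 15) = (0 7 10)(1 11 8 15 6 3 12 4 17) = [7, 11, 2, 12, 17, 5, 3, 10, 15, 9, 0, 8, 4, 13, 14, 6, 16, 1]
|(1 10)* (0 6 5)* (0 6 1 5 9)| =|(0 1 10 5 6 9)| =6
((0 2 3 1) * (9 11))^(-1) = (0 1 3 2)(9 11) = [1, 3, 0, 2, 4, 5, 6, 7, 8, 11, 10, 9]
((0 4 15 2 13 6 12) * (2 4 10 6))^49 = (0 10 6 12)(2 13)(4 15) = [10, 1, 13, 3, 15, 5, 12, 7, 8, 9, 6, 11, 0, 2, 14, 4]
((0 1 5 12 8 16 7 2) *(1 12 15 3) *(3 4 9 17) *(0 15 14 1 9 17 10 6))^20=[4, 14, 6, 16, 12, 1, 15, 10, 3, 7, 2, 11, 17, 13, 5, 0, 9, 8]=(0 4 12 17 8 3 16 9 7 10 2 6 15)(1 14 5)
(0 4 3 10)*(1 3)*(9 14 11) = (0 4 1 3 10)(9 14 11) = [4, 3, 2, 10, 1, 5, 6, 7, 8, 14, 0, 9, 12, 13, 11]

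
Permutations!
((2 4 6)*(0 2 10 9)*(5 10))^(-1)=(0 9 10 5 6 4 2)=[9, 1, 0, 3, 2, 6, 4, 7, 8, 10, 5]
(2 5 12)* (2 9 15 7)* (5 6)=[0, 1, 6, 3, 4, 12, 5, 2, 8, 15, 10, 11, 9, 13, 14, 7]=(2 6 5 12 9 15 7)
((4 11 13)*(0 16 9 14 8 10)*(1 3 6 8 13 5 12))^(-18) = [3, 4, 2, 11, 16, 14, 5, 7, 12, 8, 1, 9, 13, 0, 10, 15, 6] = (0 3 11 9 8 12 13)(1 4 16 6 5 14 10)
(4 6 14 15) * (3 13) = (3 13)(4 6 14 15) = [0, 1, 2, 13, 6, 5, 14, 7, 8, 9, 10, 11, 12, 3, 15, 4]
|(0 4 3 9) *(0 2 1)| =6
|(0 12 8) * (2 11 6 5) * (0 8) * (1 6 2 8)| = 4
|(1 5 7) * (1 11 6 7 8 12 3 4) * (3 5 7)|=|(1 7 11 6 3 4)(5 8 12)|=6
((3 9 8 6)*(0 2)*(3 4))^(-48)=(3 8 4 9 6)=[0, 1, 2, 8, 9, 5, 3, 7, 4, 6]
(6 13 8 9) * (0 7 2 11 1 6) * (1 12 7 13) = (0 13 8 9)(1 6)(2 11 12 7) = [13, 6, 11, 3, 4, 5, 1, 2, 9, 0, 10, 12, 7, 8]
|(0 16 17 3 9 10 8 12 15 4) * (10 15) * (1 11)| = |(0 16 17 3 9 15 4)(1 11)(8 12 10)| = 42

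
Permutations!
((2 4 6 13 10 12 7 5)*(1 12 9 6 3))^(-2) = (1 4 5 12 3 2 7)(6 10)(9 13) = [0, 4, 7, 2, 5, 12, 10, 1, 8, 13, 6, 11, 3, 9]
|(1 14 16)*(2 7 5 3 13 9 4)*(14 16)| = 14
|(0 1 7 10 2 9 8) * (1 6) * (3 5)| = |(0 6 1 7 10 2 9 8)(3 5)| = 8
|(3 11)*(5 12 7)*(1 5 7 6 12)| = 2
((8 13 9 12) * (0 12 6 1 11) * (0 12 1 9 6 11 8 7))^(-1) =[7, 0, 2, 3, 4, 5, 13, 12, 1, 6, 10, 9, 11, 8] =(0 7 12 11 9 6 13 8 1)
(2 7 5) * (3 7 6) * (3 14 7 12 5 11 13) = (2 6 14 7 11 13 3 12 5) = [0, 1, 6, 12, 4, 2, 14, 11, 8, 9, 10, 13, 5, 3, 7]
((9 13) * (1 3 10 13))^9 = [0, 9, 2, 1, 4, 5, 6, 7, 8, 13, 3, 11, 12, 10] = (1 9 13 10 3)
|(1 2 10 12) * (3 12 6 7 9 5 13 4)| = |(1 2 10 6 7 9 5 13 4 3 12)| = 11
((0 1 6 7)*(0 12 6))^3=(12)(0 1)=[1, 0, 2, 3, 4, 5, 6, 7, 8, 9, 10, 11, 12]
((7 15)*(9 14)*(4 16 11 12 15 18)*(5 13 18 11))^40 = (18) = [0, 1, 2, 3, 4, 5, 6, 7, 8, 9, 10, 11, 12, 13, 14, 15, 16, 17, 18]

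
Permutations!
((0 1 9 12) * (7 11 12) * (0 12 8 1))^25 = [0, 1, 2, 3, 4, 5, 6, 7, 8, 9, 10, 11, 12] = (12)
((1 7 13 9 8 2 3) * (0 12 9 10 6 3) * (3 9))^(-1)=[2, 3, 8, 12, 4, 5, 10, 1, 9, 6, 13, 11, 0, 7]=(0 2 8 9 6 10 13 7 1 3 12)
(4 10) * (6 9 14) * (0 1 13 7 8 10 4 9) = (0 1 13 7 8 10 9 14 6) = [1, 13, 2, 3, 4, 5, 0, 8, 10, 14, 9, 11, 12, 7, 6]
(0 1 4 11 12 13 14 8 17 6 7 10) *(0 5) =[1, 4, 2, 3, 11, 0, 7, 10, 17, 9, 5, 12, 13, 14, 8, 15, 16, 6] =(0 1 4 11 12 13 14 8 17 6 7 10 5)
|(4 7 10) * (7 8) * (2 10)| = |(2 10 4 8 7)| = 5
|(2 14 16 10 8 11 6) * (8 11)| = |(2 14 16 10 11 6)| = 6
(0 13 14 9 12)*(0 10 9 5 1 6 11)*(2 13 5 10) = (0 5 1 6 11)(2 13 14 10 9 12) = [5, 6, 13, 3, 4, 1, 11, 7, 8, 12, 9, 0, 2, 14, 10]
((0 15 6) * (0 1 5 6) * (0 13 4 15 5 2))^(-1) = (0 2 1 6 5)(4 13 15) = [2, 6, 1, 3, 13, 0, 5, 7, 8, 9, 10, 11, 12, 15, 14, 4]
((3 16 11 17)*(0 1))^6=(3 11)(16 17)=[0, 1, 2, 11, 4, 5, 6, 7, 8, 9, 10, 3, 12, 13, 14, 15, 17, 16]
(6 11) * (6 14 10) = (6 11 14 10) = [0, 1, 2, 3, 4, 5, 11, 7, 8, 9, 6, 14, 12, 13, 10]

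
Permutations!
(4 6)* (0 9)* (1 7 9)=(0 1 7 9)(4 6)=[1, 7, 2, 3, 6, 5, 4, 9, 8, 0]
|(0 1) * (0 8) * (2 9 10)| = 3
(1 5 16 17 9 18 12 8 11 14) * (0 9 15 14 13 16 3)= (0 9 18 12 8 11 13 16 17 15 14 1 5 3)= [9, 5, 2, 0, 4, 3, 6, 7, 11, 18, 10, 13, 8, 16, 1, 14, 17, 15, 12]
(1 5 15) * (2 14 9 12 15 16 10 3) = (1 5 16 10 3 2 14 9 12 15) = [0, 5, 14, 2, 4, 16, 6, 7, 8, 12, 3, 11, 15, 13, 9, 1, 10]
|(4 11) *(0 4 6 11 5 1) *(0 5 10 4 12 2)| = |(0 12 2)(1 5)(4 10)(6 11)| = 6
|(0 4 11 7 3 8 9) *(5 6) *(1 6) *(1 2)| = |(0 4 11 7 3 8 9)(1 6 5 2)| = 28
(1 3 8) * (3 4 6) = (1 4 6 3 8) = [0, 4, 2, 8, 6, 5, 3, 7, 1]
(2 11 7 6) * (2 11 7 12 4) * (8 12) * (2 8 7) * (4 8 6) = (4 6 11 7)(8 12) = [0, 1, 2, 3, 6, 5, 11, 4, 12, 9, 10, 7, 8]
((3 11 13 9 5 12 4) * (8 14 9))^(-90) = (14) = [0, 1, 2, 3, 4, 5, 6, 7, 8, 9, 10, 11, 12, 13, 14]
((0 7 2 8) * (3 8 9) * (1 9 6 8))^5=(1 3 9)=[0, 3, 2, 9, 4, 5, 6, 7, 8, 1]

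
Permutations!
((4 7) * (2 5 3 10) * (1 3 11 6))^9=[0, 10, 11, 2, 7, 6, 3, 4, 8, 9, 5, 1]=(1 10 5 6 3 2 11)(4 7)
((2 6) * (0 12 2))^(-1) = (0 6 2 12) = [6, 1, 12, 3, 4, 5, 2, 7, 8, 9, 10, 11, 0]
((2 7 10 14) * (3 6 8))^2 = [0, 1, 10, 8, 4, 5, 3, 14, 6, 9, 2, 11, 12, 13, 7] = (2 10)(3 8 6)(7 14)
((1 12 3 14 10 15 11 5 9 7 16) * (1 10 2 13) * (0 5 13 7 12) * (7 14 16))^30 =(0 11 16 9 1 15 3 5 13 10 12) =[11, 15, 2, 5, 4, 13, 6, 7, 8, 1, 12, 16, 0, 10, 14, 3, 9]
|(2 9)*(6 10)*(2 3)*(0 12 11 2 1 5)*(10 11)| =10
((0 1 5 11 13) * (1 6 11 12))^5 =[6, 12, 2, 3, 4, 1, 11, 7, 8, 9, 10, 13, 5, 0] =(0 6 11 13)(1 12 5)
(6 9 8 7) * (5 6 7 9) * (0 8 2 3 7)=(0 8 9 2 3 7)(5 6)=[8, 1, 3, 7, 4, 6, 5, 0, 9, 2]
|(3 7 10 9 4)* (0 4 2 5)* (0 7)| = 15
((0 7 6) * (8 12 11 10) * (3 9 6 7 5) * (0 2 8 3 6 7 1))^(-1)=(0 1 7 9 3 10 11 12 8 2 6 5)=[1, 7, 6, 10, 4, 0, 5, 9, 2, 3, 11, 12, 8]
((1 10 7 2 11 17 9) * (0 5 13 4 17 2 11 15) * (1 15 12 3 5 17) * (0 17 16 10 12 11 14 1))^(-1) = (0 4 13 5 3 12 1 14 7 10 16)(2 11)(9 17 15) = [4, 14, 11, 12, 13, 3, 6, 10, 8, 17, 16, 2, 1, 5, 7, 9, 0, 15]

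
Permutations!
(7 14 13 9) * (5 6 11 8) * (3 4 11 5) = [0, 1, 2, 4, 11, 6, 5, 14, 3, 7, 10, 8, 12, 9, 13] = (3 4 11 8)(5 6)(7 14 13 9)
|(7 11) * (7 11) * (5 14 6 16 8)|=5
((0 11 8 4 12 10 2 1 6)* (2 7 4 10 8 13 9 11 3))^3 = (13)(0 1 3 6 2)(4 10 12 7 8) = [1, 3, 0, 6, 10, 5, 2, 8, 4, 9, 12, 11, 7, 13]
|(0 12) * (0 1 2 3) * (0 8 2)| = 3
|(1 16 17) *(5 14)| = 6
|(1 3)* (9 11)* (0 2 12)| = 6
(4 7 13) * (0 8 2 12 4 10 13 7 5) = (0 8 2 12 4 5)(10 13) = [8, 1, 12, 3, 5, 0, 6, 7, 2, 9, 13, 11, 4, 10]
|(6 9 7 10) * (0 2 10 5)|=7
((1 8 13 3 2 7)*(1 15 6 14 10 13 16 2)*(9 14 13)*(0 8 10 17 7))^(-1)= (0 2 16 8)(1 3 13 6 15 7 17 14 9 10)= [2, 3, 16, 13, 4, 5, 15, 17, 0, 10, 1, 11, 12, 6, 9, 7, 8, 14]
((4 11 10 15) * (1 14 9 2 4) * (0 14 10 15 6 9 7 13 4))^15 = (0 13 15 6)(1 9 14 4)(2 7 11 10) = [13, 9, 7, 3, 1, 5, 0, 11, 8, 14, 2, 10, 12, 15, 4, 6]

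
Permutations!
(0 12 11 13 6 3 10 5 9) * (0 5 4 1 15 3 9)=[12, 15, 2, 10, 1, 0, 9, 7, 8, 5, 4, 13, 11, 6, 14, 3]=(0 12 11 13 6 9 5)(1 15 3 10 4)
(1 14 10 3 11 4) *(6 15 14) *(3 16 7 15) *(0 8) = (0 8)(1 6 3 11 4)(7 15 14 10 16) = [8, 6, 2, 11, 1, 5, 3, 15, 0, 9, 16, 4, 12, 13, 10, 14, 7]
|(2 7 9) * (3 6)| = |(2 7 9)(3 6)| = 6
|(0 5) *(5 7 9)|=4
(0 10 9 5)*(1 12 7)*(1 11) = (0 10 9 5)(1 12 7 11) = [10, 12, 2, 3, 4, 0, 6, 11, 8, 5, 9, 1, 7]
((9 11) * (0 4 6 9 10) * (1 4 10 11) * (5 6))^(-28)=[0, 5, 2, 3, 6, 9, 1, 7, 8, 4, 10, 11]=(11)(1 5 9 4 6)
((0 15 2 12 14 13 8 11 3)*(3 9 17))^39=(0 8 15 11 2 9 12 17 14 3 13)=[8, 1, 9, 13, 4, 5, 6, 7, 15, 12, 10, 2, 17, 0, 3, 11, 16, 14]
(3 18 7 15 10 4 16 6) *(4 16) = [0, 1, 2, 18, 4, 5, 3, 15, 8, 9, 16, 11, 12, 13, 14, 10, 6, 17, 7] = (3 18 7 15 10 16 6)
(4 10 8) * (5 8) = (4 10 5 8) = [0, 1, 2, 3, 10, 8, 6, 7, 4, 9, 5]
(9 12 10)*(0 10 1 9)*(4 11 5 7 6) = (0 10)(1 9 12)(4 11 5 7 6) = [10, 9, 2, 3, 11, 7, 4, 6, 8, 12, 0, 5, 1]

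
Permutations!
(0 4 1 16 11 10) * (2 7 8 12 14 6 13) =(0 4 1 16 11 10)(2 7 8 12 14 6 13) =[4, 16, 7, 3, 1, 5, 13, 8, 12, 9, 0, 10, 14, 2, 6, 15, 11]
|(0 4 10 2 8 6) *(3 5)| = 6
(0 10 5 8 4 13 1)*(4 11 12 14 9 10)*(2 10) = (0 4 13 1)(2 10 5 8 11 12 14 9) = [4, 0, 10, 3, 13, 8, 6, 7, 11, 2, 5, 12, 14, 1, 9]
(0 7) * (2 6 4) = (0 7)(2 6 4) = [7, 1, 6, 3, 2, 5, 4, 0]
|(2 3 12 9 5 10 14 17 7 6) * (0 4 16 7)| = |(0 4 16 7 6 2 3 12 9 5 10 14 17)| = 13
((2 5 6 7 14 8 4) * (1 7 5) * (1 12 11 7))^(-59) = (2 14 12 8 11 4 7)(5 6) = [0, 1, 14, 3, 7, 6, 5, 2, 11, 9, 10, 4, 8, 13, 12]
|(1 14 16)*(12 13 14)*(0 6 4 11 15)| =|(0 6 4 11 15)(1 12 13 14 16)| =5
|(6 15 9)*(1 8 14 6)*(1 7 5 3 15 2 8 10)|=|(1 10)(2 8 14 6)(3 15 9 7 5)|=20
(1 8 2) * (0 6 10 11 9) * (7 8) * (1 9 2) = [6, 7, 9, 3, 4, 5, 10, 8, 1, 0, 11, 2] = (0 6 10 11 2 9)(1 7 8)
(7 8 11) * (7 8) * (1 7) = (1 7)(8 11) = [0, 7, 2, 3, 4, 5, 6, 1, 11, 9, 10, 8]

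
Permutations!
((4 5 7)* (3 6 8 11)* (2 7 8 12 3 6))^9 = (12) = [0, 1, 2, 3, 4, 5, 6, 7, 8, 9, 10, 11, 12]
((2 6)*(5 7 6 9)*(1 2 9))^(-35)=(1 2)(5 7 6 9)=[0, 2, 1, 3, 4, 7, 9, 6, 8, 5]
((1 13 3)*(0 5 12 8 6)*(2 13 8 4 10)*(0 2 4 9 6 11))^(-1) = (0 11 8 1 3 13 2 6 9 12 5)(4 10) = [11, 3, 6, 13, 10, 0, 9, 7, 1, 12, 4, 8, 5, 2]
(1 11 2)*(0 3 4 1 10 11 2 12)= [3, 2, 10, 4, 1, 5, 6, 7, 8, 9, 11, 12, 0]= (0 3 4 1 2 10 11 12)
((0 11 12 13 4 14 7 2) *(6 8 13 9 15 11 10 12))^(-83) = (0 13 9 7 6 10 4 15 2 8 12 14 11) = [13, 1, 8, 3, 15, 5, 10, 6, 12, 7, 4, 0, 14, 9, 11, 2]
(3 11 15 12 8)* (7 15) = [0, 1, 2, 11, 4, 5, 6, 15, 3, 9, 10, 7, 8, 13, 14, 12] = (3 11 7 15 12 8)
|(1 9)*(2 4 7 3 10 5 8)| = |(1 9)(2 4 7 3 10 5 8)| = 14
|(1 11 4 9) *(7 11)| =5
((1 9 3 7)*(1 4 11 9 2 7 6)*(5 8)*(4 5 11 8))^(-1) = (1 6 3 9 11 8 4 5 7 2) = [0, 6, 1, 9, 5, 7, 3, 2, 4, 11, 10, 8]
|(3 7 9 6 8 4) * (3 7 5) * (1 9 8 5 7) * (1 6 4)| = |(1 9 4 6 5 3 7 8)| = 8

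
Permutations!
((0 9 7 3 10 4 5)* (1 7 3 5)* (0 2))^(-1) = [2, 4, 5, 9, 10, 7, 6, 1, 8, 0, 3] = (0 2 5 7 1 4 10 3 9)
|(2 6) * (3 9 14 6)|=5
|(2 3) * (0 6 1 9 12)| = 10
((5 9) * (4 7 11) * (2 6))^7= [0, 1, 6, 3, 7, 9, 2, 11, 8, 5, 10, 4]= (2 6)(4 7 11)(5 9)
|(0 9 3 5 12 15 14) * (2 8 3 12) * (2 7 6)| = |(0 9 12 15 14)(2 8 3 5 7 6)| = 30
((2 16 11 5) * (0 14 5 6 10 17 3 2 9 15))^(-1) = (0 15 9 5 14)(2 3 17 10 6 11 16) = [15, 1, 3, 17, 4, 14, 11, 7, 8, 5, 6, 16, 12, 13, 0, 9, 2, 10]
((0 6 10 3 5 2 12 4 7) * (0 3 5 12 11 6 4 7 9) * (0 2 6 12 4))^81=(2 3 11 4 12 9 7)=[0, 1, 3, 11, 12, 5, 6, 2, 8, 7, 10, 4, 9]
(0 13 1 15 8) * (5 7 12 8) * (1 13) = (0 1 15 5 7 12 8) = [1, 15, 2, 3, 4, 7, 6, 12, 0, 9, 10, 11, 8, 13, 14, 5]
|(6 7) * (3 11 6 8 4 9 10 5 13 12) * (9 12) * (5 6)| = |(3 11 5 13 9 10 6 7 8 4 12)| = 11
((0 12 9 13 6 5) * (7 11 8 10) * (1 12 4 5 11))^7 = (0 4 5)(1 10 11 13 12 7 8 6 9) = [4, 10, 2, 3, 5, 0, 9, 8, 6, 1, 11, 13, 7, 12]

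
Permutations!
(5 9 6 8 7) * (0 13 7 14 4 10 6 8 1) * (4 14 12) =(14)(0 13 7 5 9 8 12 4 10 6 1) =[13, 0, 2, 3, 10, 9, 1, 5, 12, 8, 6, 11, 4, 7, 14]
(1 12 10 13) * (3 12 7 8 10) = (1 7 8 10 13)(3 12) = [0, 7, 2, 12, 4, 5, 6, 8, 10, 9, 13, 11, 3, 1]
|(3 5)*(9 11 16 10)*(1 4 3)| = 4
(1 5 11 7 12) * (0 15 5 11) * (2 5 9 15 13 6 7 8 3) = (0 13 6 7 12 1 11 8 3 2 5)(9 15) = [13, 11, 5, 2, 4, 0, 7, 12, 3, 15, 10, 8, 1, 6, 14, 9]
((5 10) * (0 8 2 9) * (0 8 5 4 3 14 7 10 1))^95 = (14)(0 1 5)(2 8 9) = [1, 5, 8, 3, 4, 0, 6, 7, 9, 2, 10, 11, 12, 13, 14]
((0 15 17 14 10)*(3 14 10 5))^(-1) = (0 10 17 15)(3 5 14) = [10, 1, 2, 5, 4, 14, 6, 7, 8, 9, 17, 11, 12, 13, 3, 0, 16, 15]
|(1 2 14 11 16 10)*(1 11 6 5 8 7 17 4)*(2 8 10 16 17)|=|(1 8 7 2 14 6 5 10 11 17 4)|=11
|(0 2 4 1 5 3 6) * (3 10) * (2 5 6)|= |(0 5 10 3 2 4 1 6)|= 8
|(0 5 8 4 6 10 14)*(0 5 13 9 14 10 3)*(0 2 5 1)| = 30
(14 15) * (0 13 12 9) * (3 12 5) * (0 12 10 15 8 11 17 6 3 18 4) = (0 13 5 18 4)(3 10 15 14 8 11 17 6)(9 12) = [13, 1, 2, 10, 0, 18, 3, 7, 11, 12, 15, 17, 9, 5, 8, 14, 16, 6, 4]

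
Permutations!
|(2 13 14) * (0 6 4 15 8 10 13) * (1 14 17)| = |(0 6 4 15 8 10 13 17 1 14 2)| = 11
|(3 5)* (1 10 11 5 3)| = |(1 10 11 5)| = 4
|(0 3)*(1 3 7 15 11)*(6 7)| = 7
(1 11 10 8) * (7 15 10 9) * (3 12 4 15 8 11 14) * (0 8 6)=[8, 14, 2, 12, 15, 5, 0, 6, 1, 7, 11, 9, 4, 13, 3, 10]=(0 8 1 14 3 12 4 15 10 11 9 7 6)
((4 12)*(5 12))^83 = (4 12 5) = [0, 1, 2, 3, 12, 4, 6, 7, 8, 9, 10, 11, 5]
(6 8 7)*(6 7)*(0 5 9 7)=(0 5 9 7)(6 8)=[5, 1, 2, 3, 4, 9, 8, 0, 6, 7]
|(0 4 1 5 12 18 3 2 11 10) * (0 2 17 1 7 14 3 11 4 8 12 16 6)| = 16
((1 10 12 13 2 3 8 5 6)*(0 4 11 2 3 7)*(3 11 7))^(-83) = (0 4 7)(1 8 11 10 5 2 12 6 3 13) = [4, 8, 12, 13, 7, 2, 3, 0, 11, 9, 5, 10, 6, 1]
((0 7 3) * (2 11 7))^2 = [11, 1, 7, 2, 4, 5, 6, 0, 8, 9, 10, 3] = (0 11 3 2 7)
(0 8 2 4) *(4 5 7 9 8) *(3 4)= [3, 1, 5, 4, 0, 7, 6, 9, 2, 8]= (0 3 4)(2 5 7 9 8)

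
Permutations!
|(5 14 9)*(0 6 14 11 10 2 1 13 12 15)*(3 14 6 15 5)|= 42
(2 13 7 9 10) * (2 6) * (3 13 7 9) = (2 7 3 13 9 10 6) = [0, 1, 7, 13, 4, 5, 2, 3, 8, 10, 6, 11, 12, 9]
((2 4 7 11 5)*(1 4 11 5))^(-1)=(1 11 2 5 7 4)=[0, 11, 5, 3, 1, 7, 6, 4, 8, 9, 10, 2]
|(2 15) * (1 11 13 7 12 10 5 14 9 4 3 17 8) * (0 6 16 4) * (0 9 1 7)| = 30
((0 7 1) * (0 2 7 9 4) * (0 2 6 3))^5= (0 1 4 3 7 9 6 2)= [1, 4, 0, 7, 3, 5, 2, 9, 8, 6]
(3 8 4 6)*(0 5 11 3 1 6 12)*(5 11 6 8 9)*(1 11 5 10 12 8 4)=(0 5 6 11 3 9 10 12)(1 4 8)=[5, 4, 2, 9, 8, 6, 11, 7, 1, 10, 12, 3, 0]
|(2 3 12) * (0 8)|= |(0 8)(2 3 12)|= 6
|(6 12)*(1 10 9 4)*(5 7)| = |(1 10 9 4)(5 7)(6 12)| = 4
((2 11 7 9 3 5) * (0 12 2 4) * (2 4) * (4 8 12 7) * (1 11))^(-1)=(0 4 11 1 2 5 3 9 7)(8 12)=[4, 2, 5, 9, 11, 3, 6, 0, 12, 7, 10, 1, 8]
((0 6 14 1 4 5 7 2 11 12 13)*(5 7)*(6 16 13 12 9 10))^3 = (16)(1 2 10)(4 11 6)(7 9 14) = [0, 2, 10, 3, 11, 5, 4, 9, 8, 14, 1, 6, 12, 13, 7, 15, 16]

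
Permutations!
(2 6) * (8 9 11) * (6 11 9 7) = (2 11 8 7 6) = [0, 1, 11, 3, 4, 5, 2, 6, 7, 9, 10, 8]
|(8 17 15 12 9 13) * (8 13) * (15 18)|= 6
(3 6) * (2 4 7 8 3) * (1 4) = (1 4 7 8 3 6 2) = [0, 4, 1, 6, 7, 5, 2, 8, 3]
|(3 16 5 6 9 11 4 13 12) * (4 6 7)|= |(3 16 5 7 4 13 12)(6 9 11)|= 21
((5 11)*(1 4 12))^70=(1 4 12)=[0, 4, 2, 3, 12, 5, 6, 7, 8, 9, 10, 11, 1]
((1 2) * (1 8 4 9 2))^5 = (2 8 4 9) = [0, 1, 8, 3, 9, 5, 6, 7, 4, 2]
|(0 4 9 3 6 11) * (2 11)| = |(0 4 9 3 6 2 11)| = 7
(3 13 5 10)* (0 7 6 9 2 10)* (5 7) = [5, 1, 10, 13, 4, 0, 9, 6, 8, 2, 3, 11, 12, 7] = (0 5)(2 10 3 13 7 6 9)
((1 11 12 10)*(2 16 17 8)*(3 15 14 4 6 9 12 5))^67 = [0, 11, 8, 15, 6, 3, 9, 7, 17, 12, 1, 5, 10, 13, 4, 14, 2, 16] = (1 11 5 3 15 14 4 6 9 12 10)(2 8 17 16)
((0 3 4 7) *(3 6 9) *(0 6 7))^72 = (9) = [0, 1, 2, 3, 4, 5, 6, 7, 8, 9]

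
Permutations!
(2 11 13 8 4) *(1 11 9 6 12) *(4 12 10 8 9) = (1 11 13 9 6 10 8 12)(2 4) = [0, 11, 4, 3, 2, 5, 10, 7, 12, 6, 8, 13, 1, 9]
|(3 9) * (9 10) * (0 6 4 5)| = 12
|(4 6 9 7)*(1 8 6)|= |(1 8 6 9 7 4)|= 6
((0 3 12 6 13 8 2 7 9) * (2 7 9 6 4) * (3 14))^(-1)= [9, 1, 4, 14, 12, 5, 7, 8, 13, 2, 10, 11, 3, 6, 0]= (0 9 2 4 12 3 14)(6 7 8 13)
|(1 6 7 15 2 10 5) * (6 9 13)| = |(1 9 13 6 7 15 2 10 5)| = 9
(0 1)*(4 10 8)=(0 1)(4 10 8)=[1, 0, 2, 3, 10, 5, 6, 7, 4, 9, 8]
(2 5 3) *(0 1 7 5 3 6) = (0 1 7 5 6)(2 3) = [1, 7, 3, 2, 4, 6, 0, 5]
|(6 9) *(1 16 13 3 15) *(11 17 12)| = 30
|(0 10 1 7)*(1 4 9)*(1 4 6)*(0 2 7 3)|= |(0 10 6 1 3)(2 7)(4 9)|= 10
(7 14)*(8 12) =(7 14)(8 12) =[0, 1, 2, 3, 4, 5, 6, 14, 12, 9, 10, 11, 8, 13, 7]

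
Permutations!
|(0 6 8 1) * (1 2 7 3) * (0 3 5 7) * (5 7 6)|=|(0 5 6 8 2)(1 3)|=10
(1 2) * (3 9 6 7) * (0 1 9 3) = [1, 2, 9, 3, 4, 5, 7, 0, 8, 6] = (0 1 2 9 6 7)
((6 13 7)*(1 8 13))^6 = (1 8 13 7 6) = [0, 8, 2, 3, 4, 5, 1, 6, 13, 9, 10, 11, 12, 7]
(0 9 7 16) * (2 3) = (0 9 7 16)(2 3) = [9, 1, 3, 2, 4, 5, 6, 16, 8, 7, 10, 11, 12, 13, 14, 15, 0]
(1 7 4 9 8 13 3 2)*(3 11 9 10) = (1 7 4 10 3 2)(8 13 11 9) = [0, 7, 1, 2, 10, 5, 6, 4, 13, 8, 3, 9, 12, 11]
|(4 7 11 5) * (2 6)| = |(2 6)(4 7 11 5)| = 4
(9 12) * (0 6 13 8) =(0 6 13 8)(9 12) =[6, 1, 2, 3, 4, 5, 13, 7, 0, 12, 10, 11, 9, 8]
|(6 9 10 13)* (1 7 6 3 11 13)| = |(1 7 6 9 10)(3 11 13)| = 15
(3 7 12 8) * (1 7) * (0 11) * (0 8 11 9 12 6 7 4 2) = (0 9 12 11 8 3 1 4 2)(6 7) = [9, 4, 0, 1, 2, 5, 7, 6, 3, 12, 10, 8, 11]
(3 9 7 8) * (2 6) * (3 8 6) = (2 3 9 7 6) = [0, 1, 3, 9, 4, 5, 2, 6, 8, 7]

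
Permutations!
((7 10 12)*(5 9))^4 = (7 10 12) = [0, 1, 2, 3, 4, 5, 6, 10, 8, 9, 12, 11, 7]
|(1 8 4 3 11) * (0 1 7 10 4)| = |(0 1 8)(3 11 7 10 4)| = 15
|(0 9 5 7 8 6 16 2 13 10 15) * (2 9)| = |(0 2 13 10 15)(5 7 8 6 16 9)| = 30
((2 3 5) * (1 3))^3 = [0, 2, 5, 1, 4, 3] = (1 2 5 3)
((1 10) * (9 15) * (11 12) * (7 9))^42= [0, 1, 2, 3, 4, 5, 6, 7, 8, 9, 10, 11, 12, 13, 14, 15]= (15)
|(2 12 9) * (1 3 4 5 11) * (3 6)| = 6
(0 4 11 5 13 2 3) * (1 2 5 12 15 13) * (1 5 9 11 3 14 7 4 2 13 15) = [2, 13, 14, 0, 3, 5, 6, 4, 8, 11, 10, 12, 1, 9, 7, 15] = (15)(0 2 14 7 4 3)(1 13 9 11 12)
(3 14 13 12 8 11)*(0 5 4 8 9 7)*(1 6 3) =(0 5 4 8 11 1 6 3 14 13 12 9 7) =[5, 6, 2, 14, 8, 4, 3, 0, 11, 7, 10, 1, 9, 12, 13]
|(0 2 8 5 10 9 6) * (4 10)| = |(0 2 8 5 4 10 9 6)| = 8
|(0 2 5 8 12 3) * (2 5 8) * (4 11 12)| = |(0 5 2 8 4 11 12 3)| = 8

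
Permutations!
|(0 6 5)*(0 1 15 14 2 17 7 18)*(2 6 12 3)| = 35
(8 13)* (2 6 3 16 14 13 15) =[0, 1, 6, 16, 4, 5, 3, 7, 15, 9, 10, 11, 12, 8, 13, 2, 14] =(2 6 3 16 14 13 8 15)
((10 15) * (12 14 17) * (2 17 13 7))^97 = (2 17 12 14 13 7)(10 15) = [0, 1, 17, 3, 4, 5, 6, 2, 8, 9, 15, 11, 14, 7, 13, 10, 16, 12]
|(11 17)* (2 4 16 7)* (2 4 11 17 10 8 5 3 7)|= 9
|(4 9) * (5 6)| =2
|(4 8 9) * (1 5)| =|(1 5)(4 8 9)| =6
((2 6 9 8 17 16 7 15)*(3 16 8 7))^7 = (2 9 15 6 7)(3 16)(8 17) = [0, 1, 9, 16, 4, 5, 7, 2, 17, 15, 10, 11, 12, 13, 14, 6, 3, 8]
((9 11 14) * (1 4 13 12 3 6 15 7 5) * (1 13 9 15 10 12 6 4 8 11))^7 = (1 13)(3 15)(4 7)(5 9)(6 8)(10 11)(12 14) = [0, 13, 2, 15, 7, 9, 8, 4, 6, 5, 11, 10, 14, 1, 12, 3]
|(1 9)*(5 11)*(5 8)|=|(1 9)(5 11 8)|=6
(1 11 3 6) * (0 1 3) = (0 1 11)(3 6) = [1, 11, 2, 6, 4, 5, 3, 7, 8, 9, 10, 0]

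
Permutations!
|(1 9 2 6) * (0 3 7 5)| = 4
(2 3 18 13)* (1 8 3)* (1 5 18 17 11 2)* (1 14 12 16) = (1 8 3 17 11 2 5 18 13 14 12 16) = [0, 8, 5, 17, 4, 18, 6, 7, 3, 9, 10, 2, 16, 14, 12, 15, 1, 11, 13]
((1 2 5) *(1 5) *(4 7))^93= (1 2)(4 7)= [0, 2, 1, 3, 7, 5, 6, 4]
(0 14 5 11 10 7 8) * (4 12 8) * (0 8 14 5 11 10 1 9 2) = (0 5 10 7 4 12 14 11 1 9 2) = [5, 9, 0, 3, 12, 10, 6, 4, 8, 2, 7, 1, 14, 13, 11]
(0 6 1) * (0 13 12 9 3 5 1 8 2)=(0 6 8 2)(1 13 12 9 3 5)=[6, 13, 0, 5, 4, 1, 8, 7, 2, 3, 10, 11, 9, 12]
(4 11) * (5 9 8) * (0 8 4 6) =(0 8 5 9 4 11 6) =[8, 1, 2, 3, 11, 9, 0, 7, 5, 4, 10, 6]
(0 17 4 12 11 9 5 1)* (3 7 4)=[17, 0, 2, 7, 12, 1, 6, 4, 8, 5, 10, 9, 11, 13, 14, 15, 16, 3]=(0 17 3 7 4 12 11 9 5 1)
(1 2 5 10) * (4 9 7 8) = (1 2 5 10)(4 9 7 8) = [0, 2, 5, 3, 9, 10, 6, 8, 4, 7, 1]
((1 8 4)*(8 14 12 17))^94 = [0, 8, 2, 3, 17, 5, 6, 7, 12, 9, 10, 11, 1, 13, 4, 15, 16, 14] = (1 8 12)(4 17 14)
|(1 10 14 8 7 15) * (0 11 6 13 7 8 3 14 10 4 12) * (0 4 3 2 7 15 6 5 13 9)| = 12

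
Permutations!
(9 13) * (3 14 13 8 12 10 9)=(3 14 13)(8 12 10 9)=[0, 1, 2, 14, 4, 5, 6, 7, 12, 8, 9, 11, 10, 3, 13]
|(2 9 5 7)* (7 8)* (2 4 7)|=|(2 9 5 8)(4 7)|=4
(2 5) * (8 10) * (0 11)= (0 11)(2 5)(8 10)= [11, 1, 5, 3, 4, 2, 6, 7, 10, 9, 8, 0]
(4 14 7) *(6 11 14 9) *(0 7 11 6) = (0 7 4 9)(11 14) = [7, 1, 2, 3, 9, 5, 6, 4, 8, 0, 10, 14, 12, 13, 11]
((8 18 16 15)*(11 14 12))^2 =(8 16)(11 12 14)(15 18) =[0, 1, 2, 3, 4, 5, 6, 7, 16, 9, 10, 12, 14, 13, 11, 18, 8, 17, 15]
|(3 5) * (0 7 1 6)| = |(0 7 1 6)(3 5)| = 4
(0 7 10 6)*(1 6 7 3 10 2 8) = (0 3 10 7 2 8 1 6) = [3, 6, 8, 10, 4, 5, 0, 2, 1, 9, 7]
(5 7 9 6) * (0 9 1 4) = (0 9 6 5 7 1 4) = [9, 4, 2, 3, 0, 7, 5, 1, 8, 6]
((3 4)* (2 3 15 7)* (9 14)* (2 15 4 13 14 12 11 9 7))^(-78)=(15)=[0, 1, 2, 3, 4, 5, 6, 7, 8, 9, 10, 11, 12, 13, 14, 15]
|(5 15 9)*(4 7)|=|(4 7)(5 15 9)|=6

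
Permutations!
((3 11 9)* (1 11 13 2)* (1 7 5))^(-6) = (1 9 13 7)(2 5 11 3) = [0, 9, 5, 2, 4, 11, 6, 1, 8, 13, 10, 3, 12, 7]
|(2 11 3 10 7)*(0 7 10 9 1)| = |(0 7 2 11 3 9 1)| = 7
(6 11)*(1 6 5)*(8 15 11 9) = (1 6 9 8 15 11 5) = [0, 6, 2, 3, 4, 1, 9, 7, 15, 8, 10, 5, 12, 13, 14, 11]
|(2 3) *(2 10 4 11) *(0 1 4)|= |(0 1 4 11 2 3 10)|= 7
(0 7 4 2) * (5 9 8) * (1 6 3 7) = (0 1 6 3 7 4 2)(5 9 8) = [1, 6, 0, 7, 2, 9, 3, 4, 5, 8]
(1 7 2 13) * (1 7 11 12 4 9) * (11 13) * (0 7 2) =[7, 13, 11, 3, 9, 5, 6, 0, 8, 1, 10, 12, 4, 2] =(0 7)(1 13 2 11 12 4 9)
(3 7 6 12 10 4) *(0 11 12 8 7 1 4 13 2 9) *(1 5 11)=(0 1 4 3 5 11 12 10 13 2 9)(6 8 7)=[1, 4, 9, 5, 3, 11, 8, 6, 7, 0, 13, 12, 10, 2]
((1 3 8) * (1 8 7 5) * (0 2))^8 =(8) =[0, 1, 2, 3, 4, 5, 6, 7, 8]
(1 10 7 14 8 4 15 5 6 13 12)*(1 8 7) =(1 10)(4 15 5 6 13 12 8)(7 14) =[0, 10, 2, 3, 15, 6, 13, 14, 4, 9, 1, 11, 8, 12, 7, 5]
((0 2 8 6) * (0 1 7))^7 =(0 2 8 6 1 7) =[2, 7, 8, 3, 4, 5, 1, 0, 6]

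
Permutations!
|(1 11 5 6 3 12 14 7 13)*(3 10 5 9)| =24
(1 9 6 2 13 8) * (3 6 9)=(1 3 6 2 13 8)=[0, 3, 13, 6, 4, 5, 2, 7, 1, 9, 10, 11, 12, 8]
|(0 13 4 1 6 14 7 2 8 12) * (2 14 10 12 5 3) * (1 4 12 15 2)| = |(0 13 12)(1 6 10 15 2 8 5 3)(7 14)| = 24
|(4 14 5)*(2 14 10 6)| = 6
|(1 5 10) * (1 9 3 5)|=4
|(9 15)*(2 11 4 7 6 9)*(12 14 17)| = 21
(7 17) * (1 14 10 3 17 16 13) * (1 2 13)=(1 14 10 3 17 7 16)(2 13)=[0, 14, 13, 17, 4, 5, 6, 16, 8, 9, 3, 11, 12, 2, 10, 15, 1, 7]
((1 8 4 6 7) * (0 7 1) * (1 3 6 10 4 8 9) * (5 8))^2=(10)=[0, 1, 2, 3, 4, 5, 6, 7, 8, 9, 10]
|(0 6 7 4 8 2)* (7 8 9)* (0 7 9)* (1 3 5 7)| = 9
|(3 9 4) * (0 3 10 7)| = |(0 3 9 4 10 7)| = 6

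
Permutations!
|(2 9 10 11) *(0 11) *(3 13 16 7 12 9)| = |(0 11 2 3 13 16 7 12 9 10)| = 10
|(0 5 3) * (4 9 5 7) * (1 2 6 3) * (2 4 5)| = 9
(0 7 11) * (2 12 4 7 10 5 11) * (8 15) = (0 10 5 11)(2 12 4 7)(8 15) = [10, 1, 12, 3, 7, 11, 6, 2, 15, 9, 5, 0, 4, 13, 14, 8]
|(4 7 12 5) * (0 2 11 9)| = 4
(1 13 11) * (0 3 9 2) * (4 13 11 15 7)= (0 3 9 2)(1 11)(4 13 15 7)= [3, 11, 0, 9, 13, 5, 6, 4, 8, 2, 10, 1, 12, 15, 14, 7]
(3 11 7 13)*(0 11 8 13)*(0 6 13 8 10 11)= [0, 1, 2, 10, 4, 5, 13, 6, 8, 9, 11, 7, 12, 3]= (3 10 11 7 6 13)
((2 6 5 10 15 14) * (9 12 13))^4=(2 15 5)(6 14 10)(9 12 13)=[0, 1, 15, 3, 4, 2, 14, 7, 8, 12, 6, 11, 13, 9, 10, 5]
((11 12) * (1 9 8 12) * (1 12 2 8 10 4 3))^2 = (12)(1 10 3 9 4) = [0, 10, 2, 9, 1, 5, 6, 7, 8, 4, 3, 11, 12]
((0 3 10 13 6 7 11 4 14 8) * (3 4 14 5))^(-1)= (0 8 14 11 7 6 13 10 3 5 4)= [8, 1, 2, 5, 0, 4, 13, 6, 14, 9, 3, 7, 12, 10, 11]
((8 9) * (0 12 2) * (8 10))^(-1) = (0 2 12)(8 10 9) = [2, 1, 12, 3, 4, 5, 6, 7, 10, 8, 9, 11, 0]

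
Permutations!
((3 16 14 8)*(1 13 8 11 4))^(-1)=(1 4 11 14 16 3 8 13)=[0, 4, 2, 8, 11, 5, 6, 7, 13, 9, 10, 14, 12, 1, 16, 15, 3]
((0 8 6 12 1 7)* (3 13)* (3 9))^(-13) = [7, 12, 2, 9, 4, 5, 8, 1, 0, 13, 10, 11, 6, 3] = (0 7 1 12 6 8)(3 9 13)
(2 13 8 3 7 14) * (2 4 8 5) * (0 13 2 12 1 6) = (0 13 5 12 1 6)(3 7 14 4 8) = [13, 6, 2, 7, 8, 12, 0, 14, 3, 9, 10, 11, 1, 5, 4]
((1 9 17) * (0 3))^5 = [3, 17, 2, 0, 4, 5, 6, 7, 8, 1, 10, 11, 12, 13, 14, 15, 16, 9] = (0 3)(1 17 9)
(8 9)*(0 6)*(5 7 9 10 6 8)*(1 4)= [8, 4, 2, 3, 1, 7, 0, 9, 10, 5, 6]= (0 8 10 6)(1 4)(5 7 9)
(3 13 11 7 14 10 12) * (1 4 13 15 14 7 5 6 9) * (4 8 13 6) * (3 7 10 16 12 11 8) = (1 3 15 14 16 12 7 10 11 5 4 6 9)(8 13) = [0, 3, 2, 15, 6, 4, 9, 10, 13, 1, 11, 5, 7, 8, 16, 14, 12]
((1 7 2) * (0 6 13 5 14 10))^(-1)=(0 10 14 5 13 6)(1 2 7)=[10, 2, 7, 3, 4, 13, 0, 1, 8, 9, 14, 11, 12, 6, 5]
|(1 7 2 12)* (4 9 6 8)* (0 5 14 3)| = 4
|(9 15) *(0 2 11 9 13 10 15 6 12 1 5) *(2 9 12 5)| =12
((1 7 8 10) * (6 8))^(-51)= (1 10 8 6 7)= [0, 10, 2, 3, 4, 5, 7, 1, 6, 9, 8]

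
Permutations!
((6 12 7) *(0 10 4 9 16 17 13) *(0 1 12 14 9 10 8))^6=(1 16 6)(7 13 9)(12 17 14)=[0, 16, 2, 3, 4, 5, 1, 13, 8, 7, 10, 11, 17, 9, 12, 15, 6, 14]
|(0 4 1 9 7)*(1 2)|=6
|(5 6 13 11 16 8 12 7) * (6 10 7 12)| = |(5 10 7)(6 13 11 16 8)| = 15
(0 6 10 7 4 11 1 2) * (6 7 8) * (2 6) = (0 7 4 11 1 6 10 8 2) = [7, 6, 0, 3, 11, 5, 10, 4, 2, 9, 8, 1]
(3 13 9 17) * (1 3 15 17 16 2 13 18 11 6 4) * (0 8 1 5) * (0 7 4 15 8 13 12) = [13, 3, 12, 18, 5, 7, 15, 4, 1, 16, 10, 6, 0, 9, 14, 17, 2, 8, 11] = (0 13 9 16 2 12)(1 3 18 11 6 15 17 8)(4 5 7)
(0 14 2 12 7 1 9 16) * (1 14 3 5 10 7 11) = [3, 9, 12, 5, 4, 10, 6, 14, 8, 16, 7, 1, 11, 13, 2, 15, 0] = (0 3 5 10 7 14 2 12 11 1 9 16)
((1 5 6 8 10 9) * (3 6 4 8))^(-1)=[0, 9, 2, 6, 5, 1, 3, 7, 4, 10, 8]=(1 9 10 8 4 5)(3 6)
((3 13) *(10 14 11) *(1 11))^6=(1 10)(11 14)=[0, 10, 2, 3, 4, 5, 6, 7, 8, 9, 1, 14, 12, 13, 11]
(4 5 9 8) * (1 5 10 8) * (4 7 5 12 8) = (1 12 8 7 5 9)(4 10) = [0, 12, 2, 3, 10, 9, 6, 5, 7, 1, 4, 11, 8]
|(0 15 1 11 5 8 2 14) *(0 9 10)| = |(0 15 1 11 5 8 2 14 9 10)| = 10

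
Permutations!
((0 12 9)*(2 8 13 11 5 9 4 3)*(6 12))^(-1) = [9, 1, 3, 4, 12, 11, 0, 7, 2, 5, 10, 13, 6, 8] = (0 9 5 11 13 8 2 3 4 12 6)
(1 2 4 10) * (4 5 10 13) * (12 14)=[0, 2, 5, 3, 13, 10, 6, 7, 8, 9, 1, 11, 14, 4, 12]=(1 2 5 10)(4 13)(12 14)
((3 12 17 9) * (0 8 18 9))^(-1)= (0 17 12 3 9 18 8)= [17, 1, 2, 9, 4, 5, 6, 7, 0, 18, 10, 11, 3, 13, 14, 15, 16, 12, 8]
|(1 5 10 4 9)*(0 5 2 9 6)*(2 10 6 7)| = |(0 5 6)(1 10 4 7 2 9)| = 6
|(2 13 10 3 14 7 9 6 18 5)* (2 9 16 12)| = |(2 13 10 3 14 7 16 12)(5 9 6 18)| = 8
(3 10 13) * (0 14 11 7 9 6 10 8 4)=[14, 1, 2, 8, 0, 5, 10, 9, 4, 6, 13, 7, 12, 3, 11]=(0 14 11 7 9 6 10 13 3 8 4)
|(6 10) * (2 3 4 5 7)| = 10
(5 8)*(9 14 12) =(5 8)(9 14 12) =[0, 1, 2, 3, 4, 8, 6, 7, 5, 14, 10, 11, 9, 13, 12]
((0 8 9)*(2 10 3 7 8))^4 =[7, 1, 8, 0, 4, 5, 6, 2, 10, 3, 9] =(0 7 2 8 10 9 3)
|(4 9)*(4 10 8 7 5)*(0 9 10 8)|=7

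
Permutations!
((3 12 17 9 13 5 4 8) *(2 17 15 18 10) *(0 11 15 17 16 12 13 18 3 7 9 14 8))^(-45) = (0 13 11 5 15 4 3)(2 8)(7 16)(9 12)(10 14)(17 18) = [13, 1, 8, 0, 3, 15, 6, 16, 2, 12, 14, 5, 9, 11, 10, 4, 7, 18, 17]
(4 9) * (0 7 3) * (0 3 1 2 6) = (0 7 1 2 6)(4 9) = [7, 2, 6, 3, 9, 5, 0, 1, 8, 4]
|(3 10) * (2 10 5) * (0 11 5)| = |(0 11 5 2 10 3)| = 6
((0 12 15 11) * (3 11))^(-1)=(0 11 3 15 12)=[11, 1, 2, 15, 4, 5, 6, 7, 8, 9, 10, 3, 0, 13, 14, 12]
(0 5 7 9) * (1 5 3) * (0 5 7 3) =(1 7 9 5 3) =[0, 7, 2, 1, 4, 3, 6, 9, 8, 5]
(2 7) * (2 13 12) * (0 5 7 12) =[5, 1, 12, 3, 4, 7, 6, 13, 8, 9, 10, 11, 2, 0] =(0 5 7 13)(2 12)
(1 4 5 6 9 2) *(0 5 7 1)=(0 5 6 9 2)(1 4 7)=[5, 4, 0, 3, 7, 6, 9, 1, 8, 2]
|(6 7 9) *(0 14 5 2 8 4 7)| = |(0 14 5 2 8 4 7 9 6)| = 9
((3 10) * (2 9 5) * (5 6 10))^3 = (2 10)(3 9)(5 6) = [0, 1, 10, 9, 4, 6, 5, 7, 8, 3, 2]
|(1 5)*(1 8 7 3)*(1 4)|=6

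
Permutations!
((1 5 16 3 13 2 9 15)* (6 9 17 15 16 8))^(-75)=(1 8 9 3 2 15 5 6 16 13 17)=[0, 8, 15, 2, 4, 6, 16, 7, 9, 3, 10, 11, 12, 17, 14, 5, 13, 1]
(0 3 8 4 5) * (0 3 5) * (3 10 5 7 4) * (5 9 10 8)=(0 7 4)(3 5 8)(9 10)=[7, 1, 2, 5, 0, 8, 6, 4, 3, 10, 9]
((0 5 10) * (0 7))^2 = (0 10)(5 7) = [10, 1, 2, 3, 4, 7, 6, 5, 8, 9, 0]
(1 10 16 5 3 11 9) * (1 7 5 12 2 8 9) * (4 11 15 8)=(1 10 16 12 2 4 11)(3 15 8 9 7 5)=[0, 10, 4, 15, 11, 3, 6, 5, 9, 7, 16, 1, 2, 13, 14, 8, 12]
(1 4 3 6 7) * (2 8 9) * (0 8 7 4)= (0 8 9 2 7 1)(3 6 4)= [8, 0, 7, 6, 3, 5, 4, 1, 9, 2]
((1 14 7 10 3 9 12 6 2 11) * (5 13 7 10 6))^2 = (1 10 9 5 7 2)(3 12 13 6 11 14) = [0, 10, 1, 12, 4, 7, 11, 2, 8, 5, 9, 14, 13, 6, 3]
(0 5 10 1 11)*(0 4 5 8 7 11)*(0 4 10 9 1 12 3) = (0 8 7 11 10 12 3)(1 4 5 9) = [8, 4, 2, 0, 5, 9, 6, 11, 7, 1, 12, 10, 3]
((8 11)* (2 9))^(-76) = (11) = [0, 1, 2, 3, 4, 5, 6, 7, 8, 9, 10, 11]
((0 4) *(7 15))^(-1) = (0 4)(7 15) = [4, 1, 2, 3, 0, 5, 6, 15, 8, 9, 10, 11, 12, 13, 14, 7]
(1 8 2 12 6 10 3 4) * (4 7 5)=(1 8 2 12 6 10 3 7 5 4)=[0, 8, 12, 7, 1, 4, 10, 5, 2, 9, 3, 11, 6]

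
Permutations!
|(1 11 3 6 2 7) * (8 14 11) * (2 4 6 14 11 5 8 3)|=|(1 3 14 5 8 11 2 7)(4 6)|=8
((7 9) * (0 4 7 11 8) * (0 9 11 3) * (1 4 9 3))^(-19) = [11, 3, 2, 7, 0, 5, 6, 9, 4, 8, 10, 1] = (0 11 1 3 7 9 8 4)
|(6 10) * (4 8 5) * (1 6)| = |(1 6 10)(4 8 5)| = 3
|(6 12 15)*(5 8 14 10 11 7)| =6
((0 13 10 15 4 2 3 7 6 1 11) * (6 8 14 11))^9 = (0 14 7 2 15 13 11 8 3 4 10)(1 6) = [14, 6, 15, 4, 10, 5, 1, 2, 3, 9, 0, 8, 12, 11, 7, 13]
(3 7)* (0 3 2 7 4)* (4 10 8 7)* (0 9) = [3, 1, 4, 10, 9, 5, 6, 2, 7, 0, 8] = (0 3 10 8 7 2 4 9)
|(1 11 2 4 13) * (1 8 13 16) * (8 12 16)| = 8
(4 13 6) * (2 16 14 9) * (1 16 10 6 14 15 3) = (1 16 15 3)(2 10 6 4 13 14 9) = [0, 16, 10, 1, 13, 5, 4, 7, 8, 2, 6, 11, 12, 14, 9, 3, 15]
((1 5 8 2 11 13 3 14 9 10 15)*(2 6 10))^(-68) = (1 10 8)(2 14 13)(3 11 9)(5 15 6) = [0, 10, 14, 11, 4, 15, 5, 7, 1, 3, 8, 9, 12, 2, 13, 6]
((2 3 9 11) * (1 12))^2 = [0, 1, 9, 11, 4, 5, 6, 7, 8, 2, 10, 3, 12] = (12)(2 9)(3 11)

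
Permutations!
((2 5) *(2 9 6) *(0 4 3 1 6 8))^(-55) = [8, 3, 6, 4, 0, 2, 1, 7, 9, 5] = (0 8 9 5 2 6 1 3 4)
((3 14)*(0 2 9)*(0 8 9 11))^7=(0 2 11)(3 14)(8 9)=[2, 1, 11, 14, 4, 5, 6, 7, 9, 8, 10, 0, 12, 13, 3]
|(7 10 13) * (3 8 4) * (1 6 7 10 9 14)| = 30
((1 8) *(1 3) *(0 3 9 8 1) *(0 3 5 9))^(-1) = (0 8 9 5) = [8, 1, 2, 3, 4, 0, 6, 7, 9, 5]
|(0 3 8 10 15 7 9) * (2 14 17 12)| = 28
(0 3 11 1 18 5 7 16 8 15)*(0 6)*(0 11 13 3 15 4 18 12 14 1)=(0 15 6 11)(1 12 14)(3 13)(4 18 5 7 16 8)=[15, 12, 2, 13, 18, 7, 11, 16, 4, 9, 10, 0, 14, 3, 1, 6, 8, 17, 5]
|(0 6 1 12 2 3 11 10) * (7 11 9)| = |(0 6 1 12 2 3 9 7 11 10)| = 10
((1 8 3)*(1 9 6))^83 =(1 9 8 6 3) =[0, 9, 2, 1, 4, 5, 3, 7, 6, 8]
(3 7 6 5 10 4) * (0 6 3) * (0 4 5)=[6, 1, 2, 7, 4, 10, 0, 3, 8, 9, 5]=(0 6)(3 7)(5 10)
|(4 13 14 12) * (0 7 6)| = 12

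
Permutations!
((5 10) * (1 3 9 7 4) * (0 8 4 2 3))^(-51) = (0 8 4 1)(2 3 9 7)(5 10) = [8, 0, 3, 9, 1, 10, 6, 2, 4, 7, 5]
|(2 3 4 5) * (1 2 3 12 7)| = |(1 2 12 7)(3 4 5)| = 12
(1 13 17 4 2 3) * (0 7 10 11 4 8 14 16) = (0 7 10 11 4 2 3 1 13 17 8 14 16) = [7, 13, 3, 1, 2, 5, 6, 10, 14, 9, 11, 4, 12, 17, 16, 15, 0, 8]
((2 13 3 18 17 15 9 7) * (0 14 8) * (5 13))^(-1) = (0 8 14)(2 7 9 15 17 18 3 13 5) = [8, 1, 7, 13, 4, 2, 6, 9, 14, 15, 10, 11, 12, 5, 0, 17, 16, 18, 3]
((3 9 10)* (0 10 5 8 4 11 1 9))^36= (11)= [0, 1, 2, 3, 4, 5, 6, 7, 8, 9, 10, 11]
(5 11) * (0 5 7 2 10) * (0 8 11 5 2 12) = (0 2 10 8 11 7 12) = [2, 1, 10, 3, 4, 5, 6, 12, 11, 9, 8, 7, 0]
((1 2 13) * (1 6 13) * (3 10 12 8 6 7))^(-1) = [0, 2, 1, 7, 4, 5, 8, 13, 12, 9, 3, 11, 10, 6] = (1 2)(3 7 13 6 8 12 10)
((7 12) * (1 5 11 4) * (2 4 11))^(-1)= (1 4 2 5)(7 12)= [0, 4, 5, 3, 2, 1, 6, 12, 8, 9, 10, 11, 7]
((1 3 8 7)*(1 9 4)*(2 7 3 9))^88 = (1 9 4) = [0, 9, 2, 3, 1, 5, 6, 7, 8, 4]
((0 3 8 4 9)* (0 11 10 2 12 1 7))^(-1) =(0 7 1 12 2 10 11 9 4 8 3) =[7, 12, 10, 0, 8, 5, 6, 1, 3, 4, 11, 9, 2]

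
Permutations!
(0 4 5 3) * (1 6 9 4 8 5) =(0 8 5 3)(1 6 9 4) =[8, 6, 2, 0, 1, 3, 9, 7, 5, 4]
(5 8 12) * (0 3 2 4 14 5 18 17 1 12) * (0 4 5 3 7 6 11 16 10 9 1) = (0 7 6 11 16 10 9 1 12 18 17)(2 5 8 4 14 3) = [7, 12, 5, 2, 14, 8, 11, 6, 4, 1, 9, 16, 18, 13, 3, 15, 10, 0, 17]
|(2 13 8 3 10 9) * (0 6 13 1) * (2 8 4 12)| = 28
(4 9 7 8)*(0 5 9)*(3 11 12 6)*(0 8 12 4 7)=(0 5 9)(3 11 4 8 7 12 6)=[5, 1, 2, 11, 8, 9, 3, 12, 7, 0, 10, 4, 6]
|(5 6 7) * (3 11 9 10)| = 12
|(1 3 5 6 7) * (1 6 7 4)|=6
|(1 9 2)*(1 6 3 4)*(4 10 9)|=|(1 4)(2 6 3 10 9)|=10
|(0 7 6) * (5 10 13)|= |(0 7 6)(5 10 13)|= 3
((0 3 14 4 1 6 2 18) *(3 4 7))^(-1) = [18, 4, 6, 7, 0, 5, 1, 14, 8, 9, 10, 11, 12, 13, 3, 15, 16, 17, 2] = (0 18 2 6 1 4)(3 7 14)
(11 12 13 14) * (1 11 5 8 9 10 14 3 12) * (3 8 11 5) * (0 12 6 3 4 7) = (0 12 13 8 9 10 14 4 7)(1 5 11)(3 6) = [12, 5, 2, 6, 7, 11, 3, 0, 9, 10, 14, 1, 13, 8, 4]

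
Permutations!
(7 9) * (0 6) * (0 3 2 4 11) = (0 6 3 2 4 11)(7 9) = [6, 1, 4, 2, 11, 5, 3, 9, 8, 7, 10, 0]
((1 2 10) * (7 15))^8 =(15)(1 10 2) =[0, 10, 1, 3, 4, 5, 6, 7, 8, 9, 2, 11, 12, 13, 14, 15]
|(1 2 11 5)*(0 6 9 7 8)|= |(0 6 9 7 8)(1 2 11 5)|= 20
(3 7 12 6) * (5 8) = (3 7 12 6)(5 8) = [0, 1, 2, 7, 4, 8, 3, 12, 5, 9, 10, 11, 6]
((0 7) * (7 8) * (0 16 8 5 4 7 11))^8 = (0 5 4 7 16 8 11) = [5, 1, 2, 3, 7, 4, 6, 16, 11, 9, 10, 0, 12, 13, 14, 15, 8]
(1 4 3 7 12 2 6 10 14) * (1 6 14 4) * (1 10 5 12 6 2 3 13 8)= (1 10 4 13 8)(2 14)(3 7 6 5 12)= [0, 10, 14, 7, 13, 12, 5, 6, 1, 9, 4, 11, 3, 8, 2]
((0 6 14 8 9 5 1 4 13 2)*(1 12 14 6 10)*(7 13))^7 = (5 14 9 12 8) = [0, 1, 2, 3, 4, 14, 6, 7, 5, 12, 10, 11, 8, 13, 9]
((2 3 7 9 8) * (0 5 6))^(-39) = (2 3 7 9 8) = [0, 1, 3, 7, 4, 5, 6, 9, 2, 8]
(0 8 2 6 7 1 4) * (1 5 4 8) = (0 1 8 2 6 7 5 4) = [1, 8, 6, 3, 0, 4, 7, 5, 2]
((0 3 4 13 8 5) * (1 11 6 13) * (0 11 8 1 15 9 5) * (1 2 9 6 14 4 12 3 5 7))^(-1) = (0 8 1 7 9 2 13 6 15 4 14 11 5)(3 12) = [8, 7, 13, 12, 14, 0, 15, 9, 1, 2, 10, 5, 3, 6, 11, 4]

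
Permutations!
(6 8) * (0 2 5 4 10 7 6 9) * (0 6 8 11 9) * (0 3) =(0 2 5 4 10 7 8 3)(6 11 9) =[2, 1, 5, 0, 10, 4, 11, 8, 3, 6, 7, 9]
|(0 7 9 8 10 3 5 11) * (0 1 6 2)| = |(0 7 9 8 10 3 5 11 1 6 2)| = 11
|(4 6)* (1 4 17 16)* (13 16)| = |(1 4 6 17 13 16)| = 6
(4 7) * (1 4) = [0, 4, 2, 3, 7, 5, 6, 1] = (1 4 7)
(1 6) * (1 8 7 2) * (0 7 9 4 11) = (0 7 2 1 6 8 9 4 11) = [7, 6, 1, 3, 11, 5, 8, 2, 9, 4, 10, 0]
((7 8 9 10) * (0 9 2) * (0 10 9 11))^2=(11)(2 7)(8 10)=[0, 1, 7, 3, 4, 5, 6, 2, 10, 9, 8, 11]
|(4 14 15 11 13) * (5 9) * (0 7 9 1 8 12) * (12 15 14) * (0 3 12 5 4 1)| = |(0 7 9 4 5)(1 8 15 11 13)(3 12)| = 10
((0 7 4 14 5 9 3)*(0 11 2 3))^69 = (0 14)(4 9)(5 7) = [14, 1, 2, 3, 9, 7, 6, 5, 8, 4, 10, 11, 12, 13, 0]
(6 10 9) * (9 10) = [0, 1, 2, 3, 4, 5, 9, 7, 8, 6, 10] = (10)(6 9)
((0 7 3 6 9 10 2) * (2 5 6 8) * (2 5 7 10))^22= (0 8 2 3 9 7 6 10 5)= [8, 1, 3, 9, 4, 0, 10, 6, 2, 7, 5]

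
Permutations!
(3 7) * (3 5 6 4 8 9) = (3 7 5 6 4 8 9) = [0, 1, 2, 7, 8, 6, 4, 5, 9, 3]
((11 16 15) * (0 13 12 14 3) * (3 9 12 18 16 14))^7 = (0 9 15 13 12 11 18 3 14 16) = [9, 1, 2, 14, 4, 5, 6, 7, 8, 15, 10, 18, 11, 12, 16, 13, 0, 17, 3]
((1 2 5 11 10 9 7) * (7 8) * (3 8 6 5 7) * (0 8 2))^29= (0 1 7 2 3 8)(5 6 9 10 11)= [1, 7, 3, 8, 4, 6, 9, 2, 0, 10, 11, 5]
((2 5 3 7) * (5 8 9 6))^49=[0, 1, 2, 3, 4, 5, 6, 7, 8, 9]=(9)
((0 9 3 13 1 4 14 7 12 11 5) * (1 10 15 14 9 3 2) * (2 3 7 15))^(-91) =[5, 1, 2, 3, 4, 11, 6, 0, 8, 9, 10, 12, 7, 13, 15, 14] =(0 5 11 12 7)(14 15)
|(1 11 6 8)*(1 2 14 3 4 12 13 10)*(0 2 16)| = 13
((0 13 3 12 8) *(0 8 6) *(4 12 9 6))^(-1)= (0 6 9 3 13)(4 12)= [6, 1, 2, 13, 12, 5, 9, 7, 8, 3, 10, 11, 4, 0]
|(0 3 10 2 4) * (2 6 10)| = |(0 3 2 4)(6 10)| = 4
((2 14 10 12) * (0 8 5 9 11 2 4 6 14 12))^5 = (0 2 10 11 14 9 6 5 4 8 12) = [2, 1, 10, 3, 8, 4, 5, 7, 12, 6, 11, 14, 0, 13, 9]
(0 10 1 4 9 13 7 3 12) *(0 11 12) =(0 10 1 4 9 13 7 3)(11 12) =[10, 4, 2, 0, 9, 5, 6, 3, 8, 13, 1, 12, 11, 7]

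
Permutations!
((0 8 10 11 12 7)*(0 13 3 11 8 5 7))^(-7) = (13)(8 10) = [0, 1, 2, 3, 4, 5, 6, 7, 10, 9, 8, 11, 12, 13]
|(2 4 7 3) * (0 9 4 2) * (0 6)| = 6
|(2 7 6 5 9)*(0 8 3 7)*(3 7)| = |(0 8 7 6 5 9 2)| = 7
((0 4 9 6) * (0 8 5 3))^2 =[9, 1, 2, 4, 6, 0, 5, 7, 3, 8] =(0 9 8 3 4 6 5)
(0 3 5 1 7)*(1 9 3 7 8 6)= [7, 8, 2, 5, 4, 9, 1, 0, 6, 3]= (0 7)(1 8 6)(3 5 9)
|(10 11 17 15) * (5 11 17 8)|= |(5 11 8)(10 17 15)|= 3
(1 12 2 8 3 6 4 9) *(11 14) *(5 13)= (1 12 2 8 3 6 4 9)(5 13)(11 14)= [0, 12, 8, 6, 9, 13, 4, 7, 3, 1, 10, 14, 2, 5, 11]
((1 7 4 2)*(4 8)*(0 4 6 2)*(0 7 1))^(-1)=(0 2 6 8 7 4)=[2, 1, 6, 3, 0, 5, 8, 4, 7]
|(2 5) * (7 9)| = |(2 5)(7 9)| = 2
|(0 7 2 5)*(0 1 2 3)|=3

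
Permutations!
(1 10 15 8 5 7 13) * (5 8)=(1 10 15 5 7 13)=[0, 10, 2, 3, 4, 7, 6, 13, 8, 9, 15, 11, 12, 1, 14, 5]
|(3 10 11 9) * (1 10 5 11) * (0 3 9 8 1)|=|(0 3 5 11 8 1 10)|=7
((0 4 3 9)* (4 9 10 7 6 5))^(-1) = (0 9)(3 4 5 6 7 10) = [9, 1, 2, 4, 5, 6, 7, 10, 8, 0, 3]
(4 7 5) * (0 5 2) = (0 5 4 7 2) = [5, 1, 0, 3, 7, 4, 6, 2]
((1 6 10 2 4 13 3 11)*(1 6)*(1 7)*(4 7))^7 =(1 2 6 3 4 7 10 11 13) =[0, 2, 6, 4, 7, 5, 3, 10, 8, 9, 11, 13, 12, 1]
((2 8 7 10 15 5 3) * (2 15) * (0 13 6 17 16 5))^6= (0 3 16 6)(2 7)(5 17 13 15)(8 10)= [3, 1, 7, 16, 4, 17, 0, 2, 10, 9, 8, 11, 12, 15, 14, 5, 6, 13]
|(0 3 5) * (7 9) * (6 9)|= 3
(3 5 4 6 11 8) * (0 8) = (0 8 3 5 4 6 11) = [8, 1, 2, 5, 6, 4, 11, 7, 3, 9, 10, 0]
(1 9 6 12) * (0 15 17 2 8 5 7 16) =(0 15 17 2 8 5 7 16)(1 9 6 12) =[15, 9, 8, 3, 4, 7, 12, 16, 5, 6, 10, 11, 1, 13, 14, 17, 0, 2]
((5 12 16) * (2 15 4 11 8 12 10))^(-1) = (2 10 5 16 12 8 11 4 15) = [0, 1, 10, 3, 15, 16, 6, 7, 11, 9, 5, 4, 8, 13, 14, 2, 12]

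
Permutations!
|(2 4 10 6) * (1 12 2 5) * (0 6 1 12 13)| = |(0 6 5 12 2 4 10 1 13)| = 9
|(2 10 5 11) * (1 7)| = 4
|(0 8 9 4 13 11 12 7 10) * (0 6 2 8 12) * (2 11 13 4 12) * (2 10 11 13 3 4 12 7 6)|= |(0 10 2 8 9 7 11)(3 4 12 6 13)|= 35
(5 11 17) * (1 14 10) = [0, 14, 2, 3, 4, 11, 6, 7, 8, 9, 1, 17, 12, 13, 10, 15, 16, 5] = (1 14 10)(5 11 17)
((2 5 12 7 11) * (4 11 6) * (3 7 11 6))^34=(2 12)(5 11)=[0, 1, 12, 3, 4, 11, 6, 7, 8, 9, 10, 5, 2]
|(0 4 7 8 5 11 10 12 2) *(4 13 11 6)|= |(0 13 11 10 12 2)(4 7 8 5 6)|= 30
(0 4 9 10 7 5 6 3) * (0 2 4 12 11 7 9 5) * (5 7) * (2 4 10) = [12, 1, 10, 4, 7, 6, 3, 0, 8, 2, 9, 5, 11] = (0 12 11 5 6 3 4 7)(2 10 9)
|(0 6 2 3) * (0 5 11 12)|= |(0 6 2 3 5 11 12)|= 7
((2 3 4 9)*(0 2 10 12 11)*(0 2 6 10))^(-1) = (0 9 4 3 2 11 12 10 6) = [9, 1, 11, 2, 3, 5, 0, 7, 8, 4, 6, 12, 10]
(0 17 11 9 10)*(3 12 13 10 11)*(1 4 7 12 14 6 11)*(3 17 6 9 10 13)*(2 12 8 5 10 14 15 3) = (17)(0 6 11 14 9 1 4 7 8 5 10)(2 12)(3 15) = [6, 4, 12, 15, 7, 10, 11, 8, 5, 1, 0, 14, 2, 13, 9, 3, 16, 17]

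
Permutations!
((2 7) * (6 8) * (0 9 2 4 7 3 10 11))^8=[2, 1, 10, 11, 4, 5, 6, 7, 8, 3, 0, 9]=(0 2 10)(3 11 9)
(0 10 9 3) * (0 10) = [0, 1, 2, 10, 4, 5, 6, 7, 8, 3, 9] = (3 10 9)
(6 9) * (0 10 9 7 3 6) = [10, 1, 2, 6, 4, 5, 7, 3, 8, 0, 9] = (0 10 9)(3 6 7)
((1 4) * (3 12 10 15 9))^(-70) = (15) = [0, 1, 2, 3, 4, 5, 6, 7, 8, 9, 10, 11, 12, 13, 14, 15]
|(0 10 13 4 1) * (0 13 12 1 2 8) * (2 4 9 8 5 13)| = 9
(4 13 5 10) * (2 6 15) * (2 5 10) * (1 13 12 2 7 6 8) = [0, 13, 8, 3, 12, 7, 15, 6, 1, 9, 4, 11, 2, 10, 14, 5] = (1 13 10 4 12 2 8)(5 7 6 15)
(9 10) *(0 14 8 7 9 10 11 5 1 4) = [14, 4, 2, 3, 0, 1, 6, 9, 7, 11, 10, 5, 12, 13, 8] = (0 14 8 7 9 11 5 1 4)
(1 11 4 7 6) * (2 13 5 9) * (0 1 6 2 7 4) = [1, 11, 13, 3, 4, 9, 6, 2, 8, 7, 10, 0, 12, 5] = (0 1 11)(2 13 5 9 7)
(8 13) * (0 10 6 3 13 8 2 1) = [10, 0, 1, 13, 4, 5, 3, 7, 8, 9, 6, 11, 12, 2] = (0 10 6 3 13 2 1)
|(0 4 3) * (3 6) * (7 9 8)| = 12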